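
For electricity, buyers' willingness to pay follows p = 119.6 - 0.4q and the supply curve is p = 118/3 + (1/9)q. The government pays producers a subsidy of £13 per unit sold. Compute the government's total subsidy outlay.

Pre-subsidy: 119.6 - 0.4q = 118/3 + (1/9)q gives q* = 3612/23 and p* = 1306/23.
With the subsidy, sellers receive ps = pb + 13 for each unit, where pb is the price buyers pay.
On the curves, pb = 119.6 - 0.4q and ps = 118/3 + (1/9)q; the wedge ps − pb = 13 gives 118/3 + (1/9)q − (119.6 - 0.4q) = 13, so q' = 4197/23.
Then pb = 119.6 − 0.4·(4197/23) = 1072/23 and ps = 118/3 + (1/9)·(4197/23) = 1371/23.
Government outlay = subsidy × quantity = 13 × 4197/23 = 54561/23.

Government cost = 54561/23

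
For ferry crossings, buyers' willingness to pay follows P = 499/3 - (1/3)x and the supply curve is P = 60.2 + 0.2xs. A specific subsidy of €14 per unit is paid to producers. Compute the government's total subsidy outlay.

Government cost = €3153.5

Pre-subsidy: 499/3 - (1/3)x = 60.2 + 0.2x gives x* = 199 and P* = 100.
With the subsidy, sellers receive Ps = Pb + 14 for each unit, where Pb is the price buyers pay.
On the curves, Pb = 499/3 - (1/3)x and Ps = 60.2 + 0.2x; the wedge Ps − Pb = 14 gives 60.2 + 0.2x − (499/3 - (1/3)x) = 14, so x' = 225.25.
Then Pb = 499/3 − (1/3)·225.25 = 91.25 and Ps = 60.2 + 0.2·225.25 = 105.25.
Government outlay = subsidy × quantity = 14 × 225.25 = 3153.5.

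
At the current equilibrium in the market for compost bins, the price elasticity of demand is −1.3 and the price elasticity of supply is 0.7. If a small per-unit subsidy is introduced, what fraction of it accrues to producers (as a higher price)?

For a small subsidy around the equilibrium, the benefit split depends on the relative slopes, which at a point are proportional to the elasticities.
Buyer share = εs/(εs + |εd|) = 0.7/(0.7 + 1.3) = 0.35; seller share = |εd|/(εs + |εd|) = 0.65.
So producers capture 0.65 of the subsidy.

Producer share = 0.65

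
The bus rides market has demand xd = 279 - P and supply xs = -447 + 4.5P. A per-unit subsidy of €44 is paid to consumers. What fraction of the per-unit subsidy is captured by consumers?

Consumer share = 9/11

Pre-subsidy: 279 - P = -447 + 4.5P gives P* = 132, x* = 147.
With the rebate, buyers effectively pay Pb = Ps − 44, where Ps is the price sellers receive.
Demand in terms of Ps becomes xd = 279 − 1(Ps − 44) = 323 - Ps. Setting this equal to supply: 323 - Ps = -447 + 4.5Ps, so Ps = 140.
Buyers pay Pb = 140 − 44 = 96; x' = -447 + 4.5·140 = 183.
Buyers' price falls by P* − Pb = 132 − 96 = 36; sellers' price rises by Ps − P* = 140 − 132 = 8.
So consumers capture 36/44 = 9/11 of each unit of subsidy.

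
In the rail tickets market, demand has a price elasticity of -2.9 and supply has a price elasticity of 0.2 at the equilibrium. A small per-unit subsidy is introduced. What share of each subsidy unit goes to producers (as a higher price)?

Producer share = 29/31

For a small subsidy around the equilibrium, the benefit split depends on the relative slopes, which at a point are proportional to the elasticities.
Buyer share = εs/(εs + |εd|) = 0.2/(0.2 + 2.9) = 2/31; seller share = |εd|/(εs + |εd|) = 29/31.
So producers capture 29/31 of the subsidy.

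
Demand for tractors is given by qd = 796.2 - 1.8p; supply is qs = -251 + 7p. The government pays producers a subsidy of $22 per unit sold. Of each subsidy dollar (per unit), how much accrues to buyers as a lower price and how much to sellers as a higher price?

Buyers gain $17.5 per unit; sellers gain $4.5 per unit

Pre-subsidy: 796.2 - 1.8p = -251 + 7p gives p* = 119, q* = 582.
With the subsidy, sellers receive ps = pb + 22 for each unit, where pb is the price buyers pay.
Supply in terms of pb becomes qs = -251 + 7(pb + 22) = -97 + 7pb. Setting this equal to demand: 796.2 - 1.8pb = -97 + 7pb, so pb = 101.5.
Sellers receive ps = 101.5 + 22 = 123.5; q' = 796.2 − 1.8·101.5 = 613.5.
Buyers' price falls by p* − pb = 119 − 101.5 = 17.5; sellers' price rises by ps − p* = 123.5 − 119 = 4.5.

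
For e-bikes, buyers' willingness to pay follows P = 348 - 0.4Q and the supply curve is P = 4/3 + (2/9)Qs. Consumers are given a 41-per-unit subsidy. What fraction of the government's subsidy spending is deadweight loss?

DWL / government spending = 123/2326

Pre-subsidy: 348 - 0.4Q = 4/3 + (2/9)Q gives Q* = 3900/7 and P* = 876/7.
With the rebate, buyers effectively pay Pb = Ps − 41, where Ps is the price sellers receive.
On the curves, Pb = 348 - 0.4Q and Ps = 4/3 + (2/9)Q; the wedge Ps − Pb = 41 gives 4/3 + (2/9)Q − (348 - 0.4Q) = 41, so Q' = 17445/28.
Then Pb = 348 − 0.4·(17445/28) = 1383/14 and Ps = 4/3 + (2/9)·(17445/28) = 1957/14.
ΔCS = ½(3900/7 + 17445/28)(876/7 − 1383/14) = 12193605/784; ΔPS = ½(3900/7 + 17445/28)(1957/14 − 876/7) = 6774225/784.
Government spending = 41 × 17445/28 = 715245/28.
DWL = ½ × 41 × (17445/28 − 3900/7) = 75645/56; fraction = (75645/56) / (715245/28) = 123/2326.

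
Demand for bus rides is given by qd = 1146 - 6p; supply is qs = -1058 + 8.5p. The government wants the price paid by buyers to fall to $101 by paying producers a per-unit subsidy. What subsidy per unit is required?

Required subsidy s = $87 per unit

At a buyer price of 101, quantity demanded is 1146 − 6·101 = 540.
Sellers supply 540 only when they receive ps with -1058 + 8.5·ps = 540, i.e. ps = 188.
s = ps − pb = 188 − 101 = 87.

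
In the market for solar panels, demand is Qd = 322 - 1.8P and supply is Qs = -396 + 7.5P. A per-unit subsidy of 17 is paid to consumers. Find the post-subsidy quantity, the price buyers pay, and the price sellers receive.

Pre-subsidy: 322 - 1.8P = -396 + 7.5P gives P* = 7180/93, Q* = 5674/31.
With the rebate, buyers effectively pay Pb = Ps − 17, where Ps is the price sellers receive.
Demand in terms of Ps becomes Qd = 322 − 1.8(Ps − 17) = 352.6 - 1.8Ps. Setting this equal to supply: 352.6 - 1.8Ps = -396 + 7.5Ps, so Ps = 7486/93.
Buyers pay Pb = 7486/93 − 17 = 5905/93; Q' = -396 + 7.5·(7486/93) = 6439/31.

Q' = 6439/31; buyers pay 5905/93; sellers receive 7486/93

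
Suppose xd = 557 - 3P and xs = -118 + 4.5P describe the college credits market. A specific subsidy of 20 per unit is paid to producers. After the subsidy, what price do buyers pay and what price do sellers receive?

Buyers pay 78; sellers receive 98

Pre-subsidy: 557 - 3P = -118 + 4.5P gives P* = 90, x* = 287.
With the subsidy, sellers receive Ps = Pb + 20 for each unit, where Pb is the price buyers pay.
Supply in terms of Pb becomes xs = -118 + 4.5(Pb + 20) = -28 + 4.5Pb. Setting this equal to demand: 557 - 3Pb = -28 + 4.5Pb, so Pb = 78.
Sellers receive Ps = 78 + 20 = 98; x' = 557 − 3·78 = 323.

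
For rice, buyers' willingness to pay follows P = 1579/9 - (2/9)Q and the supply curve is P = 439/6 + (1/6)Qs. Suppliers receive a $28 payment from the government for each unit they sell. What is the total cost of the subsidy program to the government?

Government cost = $9380

Pre-subsidy: 1579/9 - (2/9)Q = 439/6 + (1/6)Q gives Q* = 263 and P* = 117.
With the subsidy, sellers receive Ps = Pb + 28 for each unit, where Pb is the price buyers pay.
On the curves, Pb = 1579/9 - (2/9)Q and Ps = 439/6 + (1/6)Q; the wedge Ps − Pb = 28 gives 439/6 + (1/6)Q − (1579/9 - (2/9)Q) = 28, so Q' = 335.
Then Pb = 1579/9 − (2/9)·335 = 101 and Ps = 439/6 + (1/6)·335 = 129.
Government outlay = subsidy × quantity = 28 × 335 = 9380.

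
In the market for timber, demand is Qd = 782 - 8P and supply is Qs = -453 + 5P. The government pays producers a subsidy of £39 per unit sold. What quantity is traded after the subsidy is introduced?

Pre-subsidy: 782 - 8P = -453 + 5P gives P* = 95, Q* = 22.
With the subsidy, sellers receive Ps = Pb + 39 for each unit, where Pb is the price buyers pay.
Supply in terms of Pb becomes Qs = -453 + 5(Pb + 39) = -258 + 5Pb. Setting this equal to demand: 782 - 8Pb = -258 + 5Pb, so Pb = 80.
Sellers receive Ps = 80 + 39 = 119; Q' = 782 − 8·80 = 142.

Q' = 142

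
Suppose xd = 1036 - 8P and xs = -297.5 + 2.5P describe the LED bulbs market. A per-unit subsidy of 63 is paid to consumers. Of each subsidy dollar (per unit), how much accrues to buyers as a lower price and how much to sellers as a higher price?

Pre-subsidy: 1036 - 8P = -297.5 + 2.5P gives P* = 127, x* = 20.
With the rebate, buyers effectively pay Pb = Ps − 63, where Ps is the price sellers receive.
Demand in terms of Ps becomes xd = 1036 − 8(Ps − 63) = 1540 - 8Ps. Setting this equal to supply: 1540 - 8Ps = -297.5 + 2.5Ps, so Ps = 175.
Buyers pay Pb = 175 − 63 = 112; x' = -297.5 + 2.5·175 = 140.
Buyers' price falls by P* − Pb = 127 − 112 = 15; sellers' price rises by Ps − P* = 175 − 127 = 48.

Buyers gain 15 per unit; sellers gain 48 per unit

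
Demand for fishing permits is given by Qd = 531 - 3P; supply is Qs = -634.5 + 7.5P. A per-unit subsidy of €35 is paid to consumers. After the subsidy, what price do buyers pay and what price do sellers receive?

Buyers pay €86; sellers receive €121

Pre-subsidy: 531 - 3P = -634.5 + 7.5P gives P* = 111, Q* = 198.
With the rebate, buyers effectively pay Pb = Ps − 35, where Ps is the price sellers receive.
Demand in terms of Ps becomes Qd = 531 − 3(Ps − 35) = 636 - 3Ps. Setting this equal to supply: 636 - 3Ps = -634.5 + 7.5Ps, so Ps = 121.
Buyers pay Pb = 121 − 35 = 86; Q' = -634.5 + 7.5·121 = 273.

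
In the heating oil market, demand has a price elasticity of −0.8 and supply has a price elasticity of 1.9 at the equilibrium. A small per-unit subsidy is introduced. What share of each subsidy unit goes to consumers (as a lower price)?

Consumer share = 19/27

For a small subsidy around the equilibrium, the benefit split depends on the relative slopes, which at a point are proportional to the elasticities.
Buyer share = εs/(εs + |εd|) = 1.9/(1.9 + 0.8) = 19/27; seller share = |εd|/(εs + |εd|) = 8/27.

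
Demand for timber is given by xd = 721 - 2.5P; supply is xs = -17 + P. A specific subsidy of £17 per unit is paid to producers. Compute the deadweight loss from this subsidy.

Pre-subsidy: 721 - 2.5P = -17 + P gives P* = 1476/7, x* = 1357/7.
With the subsidy, sellers receive Ps = Pb + 17 for each unit, where Pb is the price buyers pay.
Supply in terms of Pb becomes xs = -17 + 1(Pb + 17) = 0 + Pb. Setting this equal to demand: 721 - 2.5Pb = 0 + Pb, so Pb = 206.
Sellers receive Ps = 206 + 17 = 223; x' = 721 − 2.5·206 = 206.
The subsidy expands output by 206 − 1357/7 = 85/7 past the efficient level; on those units the gap between marginal cost and willingness to pay runs from 0 up to 17.
DWL = ½ × 17 × 85/7 = 1445/14.

Deadweight loss = 1445/14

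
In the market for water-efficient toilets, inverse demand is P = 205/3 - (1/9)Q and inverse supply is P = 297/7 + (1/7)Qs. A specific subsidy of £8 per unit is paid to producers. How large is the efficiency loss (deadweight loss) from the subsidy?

Pre-subsidy: 205/3 - (1/9)Q = 297/7 + (1/7)Q gives Q* = 102 and P* = 57.
With the subsidy, sellers receive Ps = Pb + 8 for each unit, where Pb is the price buyers pay.
On the curves, Pb = 205/3 - (1/9)Q and Ps = 297/7 + (1/7)Q; the wedge Ps − Pb = 8 gives 297/7 + (1/7)Q − (205/3 - (1/9)Q) = 8, so Q' = 133.5.
Then Pb = 205/3 − (1/9)·133.5 = 53.5 and Ps = 297/7 + (1/7)·133.5 = 61.5.
The subsidy expands output by 133.5 − 102 = 31.5 past the efficient level; on those units the gap between marginal cost and willingness to pay runs from 0 up to 8.
DWL = ½ × 8 × 31.5 = 126.

Deadweight loss = £126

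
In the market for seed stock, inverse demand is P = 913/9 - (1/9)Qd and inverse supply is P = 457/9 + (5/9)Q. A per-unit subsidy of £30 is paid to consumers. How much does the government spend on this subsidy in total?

Government cost = £3630

Pre-subsidy: 913/9 - (1/9)Q = 457/9 + (5/9)Q gives Q* = 76 and P* = 93.
With the rebate, buyers effectively pay Pb = Ps − 30, where Ps is the price sellers receive.
On the curves, Pb = 913/9 - (1/9)Q and Ps = 457/9 + (5/9)Q; the wedge Ps − Pb = 30 gives 457/9 + (5/9)Q − (913/9 - (1/9)Q) = 30, so Q' = 121.
Then Pb = 913/9 − (1/9)·121 = 88 and Ps = 457/9 + (5/9)·121 = 118.
Government outlay = subsidy × quantity = 30 × 121 = 3630.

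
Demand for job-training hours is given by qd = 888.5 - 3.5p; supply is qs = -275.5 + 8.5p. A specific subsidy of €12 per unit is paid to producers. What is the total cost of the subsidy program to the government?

Pre-subsidy: 888.5 - 3.5p = -275.5 + 8.5p gives p* = 97, q* = 549.
With the subsidy, sellers receive ps = pb + 12 for each unit, where pb is the price buyers pay.
Supply in terms of pb becomes qs = -275.5 + 8.5(pb + 12) = -173.5 + 8.5pb. Setting this equal to demand: 888.5 - 3.5pb = -173.5 + 8.5pb, so pb = 88.5.
Sellers receive ps = 88.5 + 12 = 100.5; q' = 888.5 − 3.5·88.5 = 578.75.
Government outlay = subsidy × quantity = 12 × 578.75 = 6945.

Government cost = €6945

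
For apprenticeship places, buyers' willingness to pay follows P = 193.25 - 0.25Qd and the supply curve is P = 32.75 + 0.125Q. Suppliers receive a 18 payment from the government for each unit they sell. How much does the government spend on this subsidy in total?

Government cost = 8568

Pre-subsidy: 193.25 - 0.25Q = 32.75 + 0.125Q gives Q* = 428 and P* = 86.25.
With the subsidy, sellers receive Ps = Pb + 18 for each unit, where Pb is the price buyers pay.
On the curves, Pb = 193.25 - 0.25Q and Ps = 32.75 + 0.125Q; the wedge Ps − Pb = 18 gives 32.75 + 0.125Q − (193.25 - 0.25Q) = 18, so Q' = 476.
Then Pb = 193.25 − 0.25·476 = 74.25 and Ps = 32.75 + 0.125·476 = 92.25.
Government outlay = subsidy × quantity = 18 × 476 = 8568.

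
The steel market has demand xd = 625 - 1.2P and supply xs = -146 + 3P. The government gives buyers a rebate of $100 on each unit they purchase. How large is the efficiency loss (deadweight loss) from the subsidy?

Deadweight loss = 30000/7

Pre-subsidy: 625 - 1.2P = -146 + 3P gives P* = 1285/7, x* = 2833/7.
With the rebate, buyers effectively pay Pb = Ps − 100, where Ps is the price sellers receive.
Demand in terms of Ps becomes xd = 625 − 1.2(Ps − 100) = 745 - 1.2Ps. Setting this equal to supply: 745 - 1.2Ps = -146 + 3Ps, so Ps = 1485/7.
Buyers pay Pb = 1485/7 − 100 = 785/7; x' = -146 + 3·(1485/7) = 3433/7.
The subsidy expands output by 3433/7 − 2833/7 = 600/7 past the efficient level; on those units the gap between marginal cost and willingness to pay runs from 0 up to 100.
DWL = ½ × 100 × 600/7 = 30000/7.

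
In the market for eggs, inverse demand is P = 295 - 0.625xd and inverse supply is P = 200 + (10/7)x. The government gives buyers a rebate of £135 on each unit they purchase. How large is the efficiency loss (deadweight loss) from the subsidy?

Deadweight loss = 102060/23

Pre-subsidy: 295 - 0.625x = 200 + (10/7)x gives x* = 1064/23 and P* = 6120/23.
With the rebate, buyers effectively pay Pb = Ps − 135, where Ps is the price sellers receive.
On the curves, Pb = 295 - 0.625x and Ps = 200 + (10/7)x; the wedge Ps − Pb = 135 gives 200 + (10/7)x − (295 - 0.625x) = 135, so x' = 112.
Then Pb = 295 − 0.625·112 = 225 and Ps = 200 + (10/7)·112 = 360.
The subsidy expands output by 112 − 1064/23 = 1512/23 past the efficient level; on those units the gap between marginal cost and willingness to pay runs from 0 up to 135.
DWL = ½ × 135 × 1512/23 = 102060/23.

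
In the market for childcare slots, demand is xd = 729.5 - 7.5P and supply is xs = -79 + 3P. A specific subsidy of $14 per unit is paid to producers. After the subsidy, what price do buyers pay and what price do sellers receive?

Pre-subsidy: 729.5 - 7.5P = -79 + 3P gives P* = 77, x* = 152.
With the subsidy, sellers receive Ps = Pb + 14 for each unit, where Pb is the price buyers pay.
Supply in terms of Pb becomes xs = -79 + 3(Pb + 14) = -37 + 3Pb. Setting this equal to demand: 729.5 - 7.5Pb = -37 + 3Pb, so Pb = 73.
Sellers receive Ps = 73 + 14 = 87; x' = 729.5 − 7.5·73 = 182.

Buyers pay $73; sellers receive $87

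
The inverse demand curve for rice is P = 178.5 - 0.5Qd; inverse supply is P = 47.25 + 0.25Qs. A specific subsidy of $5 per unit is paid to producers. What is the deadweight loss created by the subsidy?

Deadweight loss = 50/3

Pre-subsidy: 178.5 - 0.5Q = 47.25 + 0.25Q gives Q* = 175 and P* = 91.
With the subsidy, sellers receive Ps = Pb + 5 for each unit, where Pb is the price buyers pay.
On the curves, Pb = 178.5 - 0.5Q and Ps = 47.25 + 0.25Q; the wedge Ps − Pb = 5 gives 47.25 + 0.25Q − (178.5 - 0.5Q) = 5, so Q' = 545/3.
Then Pb = 178.5 − 0.5·(545/3) = 263/3 and Ps = 47.25 + 0.25·(545/3) = 278/3.
The subsidy expands output by 545/3 − 175 = 20/3 past the efficient level; on those units the gap between marginal cost and willingness to pay runs from 0 up to 5.
DWL = ½ × 5 × 20/3 = 50/3.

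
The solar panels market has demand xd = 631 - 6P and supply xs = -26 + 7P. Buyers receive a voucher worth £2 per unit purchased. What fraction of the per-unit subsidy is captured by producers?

Pre-subsidy: 631 - 6P = -26 + 7P gives P* = 657/13, x* = 4261/13.
With the rebate, buyers effectively pay Pb = Ps − 2, where Ps is the price sellers receive.
Demand in terms of Ps becomes xd = 631 − 6(Ps − 2) = 643 - 6Ps. Setting this equal to supply: 643 - 6Ps = -26 + 7Ps, so Ps = 669/13.
Buyers pay Pb = 669/13 − 2 = 643/13; x' = -26 + 7·(669/13) = 4345/13.
Buyers' price falls by P* − Pb = 657/13 − 643/13 = 14/13; sellers' price rises by Ps − P* = 669/13 − 657/13 = 12/13.
So producers capture (12/13)/2 = 6/13 of each unit of subsidy.

Producer share = 6/13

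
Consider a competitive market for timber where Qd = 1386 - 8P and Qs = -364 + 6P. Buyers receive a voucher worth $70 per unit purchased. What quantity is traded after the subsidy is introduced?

Q' = 626

Pre-subsidy: 1386 - 8P = -364 + 6P gives P* = 125, Q* = 386.
With the rebate, buyers effectively pay Pb = Ps − 70, where Ps is the price sellers receive.
Demand in terms of Ps becomes Qd = 1386 − 8(Ps − 70) = 1946 - 8Ps. Setting this equal to supply: 1946 - 8Ps = -364 + 6Ps, so Ps = 165.
Buyers pay Pb = 165 − 70 = 95; Q' = -364 + 6·165 = 626.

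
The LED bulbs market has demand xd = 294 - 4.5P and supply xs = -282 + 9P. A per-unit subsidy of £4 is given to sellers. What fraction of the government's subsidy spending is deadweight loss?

DWL / government spending = 1/19

Pre-subsidy: 294 - 4.5P = -282 + 9P gives P* = 128/3, x* = 102.
With the subsidy, sellers receive Ps = Pb + 4 for each unit, where Pb is the price buyers pay.
Supply in terms of Pb becomes xs = -282 + 9(Pb + 4) = -246 + 9Pb. Setting this equal to demand: 294 - 4.5Pb = -246 + 9Pb, so Pb = 40.
Sellers receive Ps = 40 + 4 = 44; x' = 294 − 4.5·40 = 114.
ΔCS = ½(102 + 114)(128/3 − 40) = 288; ΔPS = ½(102 + 114)(44 − 128/3) = 144.
Government spending = 4 × 114 = 456.
DWL = ½ × 4 × (114 − 102) = 24; fraction = 24 / 456 = 1/19.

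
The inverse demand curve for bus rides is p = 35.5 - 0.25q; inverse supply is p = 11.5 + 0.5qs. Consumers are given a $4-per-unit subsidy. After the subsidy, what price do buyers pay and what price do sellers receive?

Pre-subsidy: 35.5 - 0.25q = 11.5 + 0.5q gives q* = 32 and p* = 27.5.
With the rebate, buyers effectively pay pb = ps − 4, where ps is the price sellers receive.
On the curves, pb = 35.5 - 0.25q and ps = 11.5 + 0.5q; the wedge ps − pb = 4 gives 11.5 + 0.5q − (35.5 - 0.25q) = 4, so q' = 112/3.
Then pb = 35.5 − 0.25·(112/3) = 157/6 and ps = 11.5 + 0.5·(112/3) = 181/6.

Buyers pay 157/6; sellers receive 181/6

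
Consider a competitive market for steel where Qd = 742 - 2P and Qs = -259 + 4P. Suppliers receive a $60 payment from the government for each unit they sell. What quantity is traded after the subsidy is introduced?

Pre-subsidy: 742 - 2P = -259 + 4P gives P* = 1001/6, Q* = 1225/3.
With the subsidy, sellers receive Ps = Pb + 60 for each unit, where Pb is the price buyers pay.
Supply in terms of Pb becomes Qs = -259 + 4(Pb + 60) = -19 + 4Pb. Setting this equal to demand: 742 - 2Pb = -19 + 4Pb, so Pb = 761/6.
Sellers receive Ps = 761/6 + 60 = 1121/6; Q' = 742 − 2·(761/6) = 1465/3.

Q' = 1465/3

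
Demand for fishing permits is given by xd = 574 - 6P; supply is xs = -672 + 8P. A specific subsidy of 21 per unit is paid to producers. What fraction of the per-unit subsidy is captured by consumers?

Pre-subsidy: 574 - 6P = -672 + 8P gives P* = 89, x* = 40.
With the subsidy, sellers receive Ps = Pb + 21 for each unit, where Pb is the price buyers pay.
Supply in terms of Pb becomes xs = -672 + 8(Pb + 21) = -504 + 8Pb. Setting this equal to demand: 574 - 6Pb = -504 + 8Pb, so Pb = 77.
Sellers receive Ps = 77 + 21 = 98; x' = 574 − 6·77 = 112.
Buyers' price falls by P* − Pb = 89 − 77 = 12; sellers' price rises by Ps − P* = 98 − 89 = 9.
So consumers capture 12/21 = 4/7 of each unit of subsidy.

Consumer share = 4/7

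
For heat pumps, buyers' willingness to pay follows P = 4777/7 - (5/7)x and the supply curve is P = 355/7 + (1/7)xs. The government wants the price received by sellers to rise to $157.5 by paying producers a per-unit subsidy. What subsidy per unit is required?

Required subsidy s = $9 per unit

At a seller price of 157.5, quantity supplied is -355 + 7·157.5 = 747.5.
Buyers absorb 747.5 only when they pay Pb = 4777/7 − (5/7)·747.5 = 148.5.
s = Ps − Pb = 157.5 − 148.5 = 9.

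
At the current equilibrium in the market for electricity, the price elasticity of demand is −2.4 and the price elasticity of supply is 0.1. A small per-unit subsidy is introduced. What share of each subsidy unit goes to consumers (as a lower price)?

Consumer share = 0.04

For a small subsidy around the equilibrium, the benefit split depends on the relative slopes, which at a point are proportional to the elasticities.
Buyer share = εs/(εs + |εd|) = 0.1/(0.1 + 2.4) = 0.04; seller share = |εd|/(εs + |εd|) = 0.96.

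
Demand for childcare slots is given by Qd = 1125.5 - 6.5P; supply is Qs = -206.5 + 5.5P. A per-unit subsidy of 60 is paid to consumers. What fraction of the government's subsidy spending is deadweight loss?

Pre-subsidy: 1125.5 - 6.5P = -206.5 + 5.5P gives P* = 111, Q* = 404.
With the rebate, buyers effectively pay Pb = Ps − 60, where Ps is the price sellers receive.
Demand in terms of Ps becomes Qd = 1125.5 − 6.5(Ps − 60) = 1515.5 - 6.5Ps. Setting this equal to supply: 1515.5 - 6.5Ps = -206.5 + 5.5Ps, so Ps = 143.5.
Buyers pay Pb = 143.5 − 60 = 83.5; Q' = -206.5 + 5.5·143.5 = 582.75.
ΔCS = ½(404 + 582.75)(111 − 83.5) = 13567.8125; ΔPS = ½(404 + 582.75)(143.5 − 111) = 16034.6875.
Government spending = 60 × 582.75 = 34965.
DWL = ½ × 60 × (582.75 − 404) = 5362.5; fraction = 5362.5 / 34965 = 715/4662.

DWL / government spending = 715/4662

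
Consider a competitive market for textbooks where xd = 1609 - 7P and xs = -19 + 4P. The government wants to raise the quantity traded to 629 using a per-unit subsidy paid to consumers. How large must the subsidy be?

Required subsidy s = 22 per unit

At x = 629, invert demand for the buyer price: Pb = (1609 − 629)/7 = 140; invert supply for the seller price: Ps = (629 − (-19))/4 = 162.
The subsidy must fill the gap: s = Ps − Pb = 162 − 140 = 22.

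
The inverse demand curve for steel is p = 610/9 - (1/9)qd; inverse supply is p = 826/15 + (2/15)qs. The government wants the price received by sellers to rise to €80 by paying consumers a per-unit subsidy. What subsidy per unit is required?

At a seller price of 80, quantity supplied is -413 + 7.5·80 = 187.
Buyers absorb 187 only when they pay pb = 610/9 − (1/9)·187 = 47.
s = ps − pb = 80 − 47 = 33.

Required subsidy s = €33 per unit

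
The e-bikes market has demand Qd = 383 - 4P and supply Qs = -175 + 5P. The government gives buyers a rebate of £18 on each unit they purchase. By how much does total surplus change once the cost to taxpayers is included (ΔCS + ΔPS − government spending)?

Net change in total surplus = -£360

Pre-subsidy: 383 - 4P = -175 + 5P gives P* = 62, Q* = 135.
With the rebate, buyers effectively pay Pb = Ps − 18, where Ps is the price sellers receive.
Demand in terms of Ps becomes Qd = 383 − 4(Ps − 18) = 455 - 4Ps. Setting this equal to supply: 455 - 4Ps = -175 + 5Ps, so Ps = 70.
Buyers pay Pb = 70 − 18 = 52; Q' = -175 + 5·70 = 175.
ΔCS = ½(135 + 175)(62 − 52) = 1550; ΔPS = ½(135 + 175)(70 − 62) = 1240.
Government spending = 18 × 175 = 3150.
Net change = 1550 + 1240 − 3150 = -360. The loss equals the DWL triangle ½·18·40.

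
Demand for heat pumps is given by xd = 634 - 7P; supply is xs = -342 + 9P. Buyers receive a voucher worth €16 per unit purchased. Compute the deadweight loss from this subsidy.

Pre-subsidy: 634 - 7P = -342 + 9P gives P* = 61, x* = 207.
With the rebate, buyers effectively pay Pb = Ps − 16, where Ps is the price sellers receive.
Demand in terms of Ps becomes xd = 634 − 7(Ps − 16) = 746 - 7Ps. Setting this equal to supply: 746 - 7Ps = -342 + 9Ps, so Ps = 68.
Buyers pay Pb = 68 − 16 = 52; x' = -342 + 9·68 = 270.
The subsidy expands output by 270 − 207 = 63 past the efficient level; on those units the gap between marginal cost and willingness to pay runs from 0 up to 16.
DWL = ½ × 16 × 63 = 504.

Deadweight loss = €504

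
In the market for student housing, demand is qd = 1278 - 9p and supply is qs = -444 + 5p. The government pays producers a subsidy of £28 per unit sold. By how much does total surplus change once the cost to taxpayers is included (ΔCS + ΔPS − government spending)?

Net change in total surplus = -£1260

Pre-subsidy: 1278 - 9p = -444 + 5p gives p* = 123, q* = 171.
With the subsidy, sellers receive ps = pb + 28 for each unit, where pb is the price buyers pay.
Supply in terms of pb becomes qs = -444 + 5(pb + 28) = -304 + 5pb. Setting this equal to demand: 1278 - 9pb = -304 + 5pb, so pb = 113.
Sellers receive ps = 113 + 28 = 141; q' = 1278 − 9·113 = 261.
ΔCS = ½(171 + 261)(123 − 113) = 2160; ΔPS = ½(171 + 261)(141 − 123) = 3888.
Government spending = 28 × 261 = 7308.
Net change = 2160 + 3888 − 7308 = -1260. The loss equals the DWL triangle ½·28·90.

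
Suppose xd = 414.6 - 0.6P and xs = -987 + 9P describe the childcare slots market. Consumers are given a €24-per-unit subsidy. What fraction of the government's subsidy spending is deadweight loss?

DWL / government spending = 9/454

Pre-subsidy: 414.6 - 0.6P = -987 + 9P gives P* = 146, x* = 327.
With the rebate, buyers effectively pay Pb = Ps − 24, where Ps is the price sellers receive.
Demand in terms of Ps becomes xd = 414.6 − 0.6(Ps − 24) = 429 - 0.6Ps. Setting this equal to supply: 429 - 0.6Ps = -987 + 9Ps, so Ps = 147.5.
Buyers pay Pb = 147.5 − 24 = 123.5; x' = -987 + 9·147.5 = 340.5.
ΔCS = ½(327 + 340.5)(146 − 123.5) = 7509.375; ΔPS = ½(327 + 340.5)(147.5 − 146) = 500.625.
Government spending = 24 × 340.5 = 8172.
DWL = ½ × 24 × (340.5 − 327) = 162; fraction = 162 / 8172 = 9/454.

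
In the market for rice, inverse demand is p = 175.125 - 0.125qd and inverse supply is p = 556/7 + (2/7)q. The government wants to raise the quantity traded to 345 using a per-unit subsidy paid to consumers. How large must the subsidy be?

Required subsidy s = 46 per unit

At q = 345, from the demand curve buyers pay pb = 175.125 − 0.125·345 = 132; from the supply curve sellers need ps = 556/7 + (2/7)·345 = 178.
The subsidy must fill the gap: s = ps − pb = 178 − 132 = 46.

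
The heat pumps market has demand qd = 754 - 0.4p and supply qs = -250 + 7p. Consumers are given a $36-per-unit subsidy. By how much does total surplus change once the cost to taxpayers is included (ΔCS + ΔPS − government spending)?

Pre-subsidy: 754 - 0.4p = -250 + 7p gives p* = 5020/37, q* = 25890/37.
With the rebate, buyers effectively pay pb = ps − 36, where ps is the price sellers receive.
Demand in terms of ps becomes qd = 754 − 0.4(ps − 36) = 768.4 - 0.4ps. Setting this equal to supply: 768.4 - 0.4ps = -250 + 7ps, so ps = 5092/37.
Buyers pay pb = 5092/37 − 36 = 3760/37; q' = -250 + 7·(5092/37) = 26394/37.
ΔCS = ½(25890/37 + 26394/37)(5020/37 − 3760/37) = 32938920/1369; ΔPS = ½(25890/37 + 26394/37)(5092/37 − 5020/37) = 1882224/1369.
Government spending = 36 × 26394/37 = 950184/37.
Net change = 32938920/1369 + 1882224/1369 − 950184/37 = -9072/37. The loss equals the DWL triangle ½·36·504/37.

Net change in total surplus = -9072/37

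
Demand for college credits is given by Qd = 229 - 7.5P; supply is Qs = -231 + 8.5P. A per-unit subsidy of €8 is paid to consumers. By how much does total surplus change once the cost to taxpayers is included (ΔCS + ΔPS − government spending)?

Pre-subsidy: 229 - 7.5P = -231 + 8.5P gives P* = 28.75, Q* = 13.375.
With the rebate, buyers effectively pay Pb = Ps − 8, where Ps is the price sellers receive.
Demand in terms of Ps becomes Qd = 229 − 7.5(Ps − 8) = 289 - 7.5Ps. Setting this equal to supply: 289 - 7.5Ps = -231 + 8.5Ps, so Ps = 32.5.
Buyers pay Pb = 32.5 − 8 = 24.5; Q' = -231 + 8.5·32.5 = 45.25.
ΔCS = ½(13.375 + 45.25)(28.75 − 24.5) = 124.578125; ΔPS = ½(13.375 + 45.25)(32.5 − 28.75) = 109.921875.
Government spending = 8 × 45.25 = 362.
Net change = 124.578125 + 109.921875 − 362 = -127.5. The loss equals the DWL triangle ½·8·31.875.

Net change in total surplus = -€127.5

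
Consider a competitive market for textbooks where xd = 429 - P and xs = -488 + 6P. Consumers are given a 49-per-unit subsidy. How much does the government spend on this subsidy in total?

Government cost = 16660

Pre-subsidy: 429 - P = -488 + 6P gives P* = 131, x* = 298.
With the rebate, buyers effectively pay Pb = Ps − 49, where Ps is the price sellers receive.
Demand in terms of Ps becomes xd = 429 − 1(Ps − 49) = 478 - Ps. Setting this equal to supply: 478 - Ps = -488 + 6Ps, so Ps = 138.
Buyers pay Pb = 138 − 49 = 89; x' = -488 + 6·138 = 340.
Government outlay = subsidy × quantity = 49 × 340 = 16660.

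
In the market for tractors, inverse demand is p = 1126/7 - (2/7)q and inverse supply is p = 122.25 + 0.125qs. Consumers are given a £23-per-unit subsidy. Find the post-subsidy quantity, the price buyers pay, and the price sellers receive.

q' = 150; buyers pay £118; sellers receive £141

Pre-subsidy: 1126/7 - (2/7)q = 122.25 + 0.125q gives q* = 94 and p* = 134.
With the rebate, buyers effectively pay pb = ps − 23, where ps is the price sellers receive.
On the curves, pb = 1126/7 - (2/7)q and ps = 122.25 + 0.125q; the wedge ps − pb = 23 gives 122.25 + 0.125q − (1126/7 - (2/7)q) = 23, so q' = 150.
Then pb = 1126/7 − (2/7)·150 = 118 and ps = 122.25 + 0.125·150 = 141.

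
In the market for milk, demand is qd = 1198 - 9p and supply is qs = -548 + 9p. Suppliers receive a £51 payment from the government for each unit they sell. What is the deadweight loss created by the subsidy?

Deadweight loss = £5852.25

Pre-subsidy: 1198 - 9p = -548 + 9p gives p* = 97, q* = 325.
With the subsidy, sellers receive ps = pb + 51 for each unit, where pb is the price buyers pay.
Supply in terms of pb becomes qs = -548 + 9(pb + 51) = -89 + 9pb. Setting this equal to demand: 1198 - 9pb = -89 + 9pb, so pb = 71.5.
Sellers receive ps = 71.5 + 51 = 122.5; q' = 1198 − 9·71.5 = 554.5.
The subsidy expands output by 554.5 − 325 = 229.5 past the efficient level; on those units the gap between marginal cost and willingness to pay runs from 0 up to 51.
DWL = ½ × 51 × 229.5 = 5852.25.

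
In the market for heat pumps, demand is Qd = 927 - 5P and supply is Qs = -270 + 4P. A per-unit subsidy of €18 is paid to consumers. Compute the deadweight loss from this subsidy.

Deadweight loss = €360

Pre-subsidy: 927 - 5P = -270 + 4P gives P* = 133, Q* = 262.
With the rebate, buyers effectively pay Pb = Ps − 18, where Ps is the price sellers receive.
Demand in terms of Ps becomes Qd = 927 − 5(Ps − 18) = 1017 - 5Ps. Setting this equal to supply: 1017 - 5Ps = -270 + 4Ps, so Ps = 143.
Buyers pay Pb = 143 − 18 = 125; Q' = -270 + 4·143 = 302.
The subsidy expands output by 302 − 262 = 40 past the efficient level; on those units the gap between marginal cost and willingness to pay runs from 0 up to 18.
DWL = ½ × 18 × 40 = 360.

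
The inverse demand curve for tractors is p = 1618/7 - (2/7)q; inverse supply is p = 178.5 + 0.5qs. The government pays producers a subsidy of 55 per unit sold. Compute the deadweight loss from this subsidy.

Pre-subsidy: 1618/7 - (2/7)q = 178.5 + 0.5q gives q* = 67 and p* = 212.
With the subsidy, sellers receive ps = pb + 55 for each unit, where pb is the price buyers pay.
On the curves, pb = 1618/7 - (2/7)q and ps = 178.5 + 0.5q; the wedge ps − pb = 55 gives 178.5 + 0.5q − (1618/7 - (2/7)q) = 55, so q' = 137.
Then pb = 1618/7 − (2/7)·137 = 192 and ps = 178.5 + 0.5·137 = 247.
The subsidy expands output by 137 − 67 = 70 past the efficient level; on those units the gap between marginal cost and willingness to pay runs from 0 up to 55.
DWL = ½ × 55 × 70 = 1925.

Deadweight loss = 1925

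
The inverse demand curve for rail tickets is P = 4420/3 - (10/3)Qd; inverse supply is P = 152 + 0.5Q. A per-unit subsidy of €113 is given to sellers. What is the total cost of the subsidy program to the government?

Government cost = 972478/23

Pre-subsidy: 4420/3 - (10/3)Q = 152 + 0.5Q gives Q* = 7928/23 and P* = 7460/23.
With the subsidy, sellers receive Ps = Pb + 113 for each unit, where Pb is the price buyers pay.
On the curves, Pb = 4420/3 - (10/3)Q and Ps = 152 + 0.5Q; the wedge Ps − Pb = 113 gives 152 + 0.5Q − (4420/3 - (10/3)Q) = 113, so Q' = 8606/23.
Then Pb = 4420/3 − (10/3)·(8606/23) = 5200/23 and Ps = 152 + 0.5·(8606/23) = 7799/23.
Government outlay = subsidy × quantity = 113 × 8606/23 = 972478/23.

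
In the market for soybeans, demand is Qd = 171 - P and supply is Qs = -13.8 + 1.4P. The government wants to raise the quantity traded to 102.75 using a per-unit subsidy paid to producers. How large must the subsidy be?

At Q = 102.75, invert demand for the buyer price: Pb = (171 − 102.75)/1 = 68.25; invert supply for the seller price: Ps = (102.75 − (-13.8))/1.4 = 83.25.
The subsidy must fill the gap: s = Ps − Pb = 83.25 − 68.25 = 15.

Required subsidy s = 15 per unit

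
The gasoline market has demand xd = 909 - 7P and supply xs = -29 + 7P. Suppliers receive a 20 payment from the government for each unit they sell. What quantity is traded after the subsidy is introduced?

Pre-subsidy: 909 - 7P = -29 + 7P gives P* = 67, x* = 440.
With the subsidy, sellers receive Ps = Pb + 20 for each unit, where Pb is the price buyers pay.
Supply in terms of Pb becomes xs = -29 + 7(Pb + 20) = 111 + 7Pb. Setting this equal to demand: 909 - 7Pb = 111 + 7Pb, so Pb = 57.
Sellers receive Ps = 57 + 20 = 77; x' = 909 − 7·57 = 510.

x' = 510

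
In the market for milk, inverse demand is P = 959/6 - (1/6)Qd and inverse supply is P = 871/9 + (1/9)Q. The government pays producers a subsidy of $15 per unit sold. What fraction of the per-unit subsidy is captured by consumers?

Consumer share = 0.6

Pre-subsidy: 959/6 - (1/6)Q = 871/9 + (1/9)Q gives Q* = 227 and P* = 122.
With the subsidy, sellers receive Ps = Pb + 15 for each unit, where Pb is the price buyers pay.
On the curves, Pb = 959/6 - (1/6)Q and Ps = 871/9 + (1/9)Q; the wedge Ps − Pb = 15 gives 871/9 + (1/9)Q − (959/6 - (1/6)Q) = 15, so Q' = 281.
Then Pb = 959/6 − (1/6)·281 = 113 and Ps = 871/9 + (1/9)·281 = 128.
Buyers' price falls by P* − Pb = 122 − 113 = 9; sellers' price rises by Ps − P* = 128 − 122 = 6.
So consumers capture 9/15 = 0.6 of each unit of subsidy.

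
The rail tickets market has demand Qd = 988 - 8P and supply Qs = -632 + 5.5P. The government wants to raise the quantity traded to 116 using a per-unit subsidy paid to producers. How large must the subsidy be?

Required subsidy s = 27 per unit

At Q = 116, invert demand for the buyer price: Pb = (988 − 116)/8 = 109; invert supply for the seller price: Ps = (116 − (-632))/5.5 = 136.
The subsidy must fill the gap: s = Ps − Pb = 136 − 109 = 27.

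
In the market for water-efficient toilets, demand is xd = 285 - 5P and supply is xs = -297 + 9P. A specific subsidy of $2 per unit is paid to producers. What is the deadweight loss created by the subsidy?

Pre-subsidy: 285 - 5P = -297 + 9P gives P* = 291/7, x* = 540/7.
With the subsidy, sellers receive Ps = Pb + 2 for each unit, where Pb is the price buyers pay.
Supply in terms of Pb becomes xs = -297 + 9(Pb + 2) = -279 + 9Pb. Setting this equal to demand: 285 - 5Pb = -279 + 9Pb, so Pb = 282/7.
Sellers receive Ps = 282/7 + 2 = 296/7; x' = 285 − 5·(282/7) = 585/7.
The subsidy expands output by 585/7 − 540/7 = 45/7 past the efficient level; on those units the gap between marginal cost and willingness to pay runs from 0 up to 2.
DWL = ½ × 2 × 45/7 = 45/7.

Deadweight loss = 45/7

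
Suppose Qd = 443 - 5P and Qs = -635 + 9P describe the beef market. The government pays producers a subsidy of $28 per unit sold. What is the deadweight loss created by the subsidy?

Pre-subsidy: 443 - 5P = -635 + 9P gives P* = 77, Q* = 58.
With the subsidy, sellers receive Ps = Pb + 28 for each unit, where Pb is the price buyers pay.
Supply in terms of Pb becomes Qs = -635 + 9(Pb + 28) = -383 + 9Pb. Setting this equal to demand: 443 - 5Pb = -383 + 9Pb, so Pb = 59.
Sellers receive Ps = 59 + 28 = 87; Q' = 443 − 5·59 = 148.
The subsidy expands output by 148 − 58 = 90 past the efficient level; on those units the gap between marginal cost and willingness to pay runs from 0 up to 28.
DWL = ½ × 28 × 90 = 1260.

Deadweight loss = $1260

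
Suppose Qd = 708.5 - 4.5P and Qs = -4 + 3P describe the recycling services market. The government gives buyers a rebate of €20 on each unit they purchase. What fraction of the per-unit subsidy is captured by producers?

Pre-subsidy: 708.5 - 4.5P = -4 + 3P gives P* = 95, Q* = 281.
With the rebate, buyers effectively pay Pb = Ps − 20, where Ps is the price sellers receive.
Demand in terms of Ps becomes Qd = 708.5 − 4.5(Ps − 20) = 798.5 - 4.5Ps. Setting this equal to supply: 798.5 - 4.5Ps = -4 + 3Ps, so Ps = 107.
Buyers pay Pb = 107 − 20 = 87; Q' = -4 + 3·107 = 317.
Buyers' price falls by P* − Pb = 95 − 87 = 8; sellers' price rises by Ps − P* = 107 − 95 = 12.
So producers capture 12/20 = 0.6 of each unit of subsidy.

Producer share = 0.6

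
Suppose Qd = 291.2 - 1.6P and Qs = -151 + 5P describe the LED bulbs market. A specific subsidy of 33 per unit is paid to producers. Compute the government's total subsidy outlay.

Pre-subsidy: 291.2 - 1.6P = -151 + 5P gives P* = 67, Q* = 184.
With the subsidy, sellers receive Ps = Pb + 33 for each unit, where Pb is the price buyers pay.
Supply in terms of Pb becomes Qs = -151 + 5(Pb + 33) = 14 + 5Pb. Setting this equal to demand: 291.2 - 1.6Pb = 14 + 5Pb, so Pb = 42.
Sellers receive Ps = 42 + 33 = 75; Q' = 291.2 − 1.6·42 = 224.
Government outlay = subsidy × quantity = 33 × 224 = 7392.

Government cost = 7392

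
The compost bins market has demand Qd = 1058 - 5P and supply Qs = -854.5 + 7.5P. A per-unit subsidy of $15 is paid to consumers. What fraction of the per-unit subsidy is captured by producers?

Pre-subsidy: 1058 - 5P = -854.5 + 7.5P gives P* = 153, Q* = 293.
With the rebate, buyers effectively pay Pb = Ps − 15, where Ps is the price sellers receive.
Demand in terms of Ps becomes Qd = 1058 − 5(Ps − 15) = 1133 - 5Ps. Setting this equal to supply: 1133 - 5Ps = -854.5 + 7.5Ps, so Ps = 159.
Buyers pay Pb = 159 − 15 = 144; Q' = -854.5 + 7.5·159 = 338.
Buyers' price falls by P* − Pb = 153 − 144 = 9; sellers' price rises by Ps − P* = 159 − 153 = 6.
So producers capture 6/15 = 0.4 of each unit of subsidy.

Producer share = 0.4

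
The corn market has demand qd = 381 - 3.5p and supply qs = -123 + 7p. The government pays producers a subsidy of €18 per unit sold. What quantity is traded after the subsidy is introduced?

q' = 255

Pre-subsidy: 381 - 3.5p = -123 + 7p gives p* = 48, q* = 213.
With the subsidy, sellers receive ps = pb + 18 for each unit, where pb is the price buyers pay.
Supply in terms of pb becomes qs = -123 + 7(pb + 18) = 3 + 7pb. Setting this equal to demand: 381 - 3.5pb = 3 + 7pb, so pb = 36.
Sellers receive ps = 36 + 18 = 54; q' = 381 − 3.5·36 = 255.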